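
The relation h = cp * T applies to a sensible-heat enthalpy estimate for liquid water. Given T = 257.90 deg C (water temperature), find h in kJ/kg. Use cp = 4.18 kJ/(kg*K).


h = cp * T
h = 4.18 * 257.90
h = 1078.0 kJ/kg


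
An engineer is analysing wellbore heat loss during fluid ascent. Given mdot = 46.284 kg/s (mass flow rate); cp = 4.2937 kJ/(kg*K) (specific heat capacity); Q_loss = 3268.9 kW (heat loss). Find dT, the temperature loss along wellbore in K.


dT = Q_loss / (mdot * cp)
dT = 3268.9 / (46.284 * 4.2937)
dT = 16.449 K


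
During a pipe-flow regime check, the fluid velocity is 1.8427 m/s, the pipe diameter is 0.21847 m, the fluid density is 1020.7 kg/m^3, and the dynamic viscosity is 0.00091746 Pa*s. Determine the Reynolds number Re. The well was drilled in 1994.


Re = rho * vel * D / mu
Re = 1020.7 * 1.8427 * 0.21847 / 0.00091746
Re = 4.4788e+05


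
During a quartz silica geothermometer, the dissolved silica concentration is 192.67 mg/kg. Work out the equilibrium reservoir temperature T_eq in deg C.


T_eq = 1309 / (5.19 - log10(SiO2)) - 273.15
T_eq = 1309 / (5.19 - log10(192.67)) - 273.15
T_eq = 177.42 deg C


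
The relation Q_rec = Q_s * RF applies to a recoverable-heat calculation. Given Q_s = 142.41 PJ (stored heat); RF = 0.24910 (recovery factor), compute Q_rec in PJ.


Q_rec = Q_s * RF
Q_rec = 142.41 * 0.24910
Q_rec = 35.474 PJ


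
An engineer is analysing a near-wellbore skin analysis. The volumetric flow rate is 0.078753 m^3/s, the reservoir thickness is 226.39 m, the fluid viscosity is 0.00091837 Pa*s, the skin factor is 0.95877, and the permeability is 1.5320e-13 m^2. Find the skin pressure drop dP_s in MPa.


dP_s = S * q * mu / (2*pi*k*hr) / 1000
dP_s = 0.95877 * 0.078753 * 0.00091837 / (2*pi*1.5320e-13*226.39) / 1000
dP_s = 318.2023 kPa
Convert: 318.2023 kPa * 0.001 = 0.31820 MPa
dP_s = 0.31820 MPa


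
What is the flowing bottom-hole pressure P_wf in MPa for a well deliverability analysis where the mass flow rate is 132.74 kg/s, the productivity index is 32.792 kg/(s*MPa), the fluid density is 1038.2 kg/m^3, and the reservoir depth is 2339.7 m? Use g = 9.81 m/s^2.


Step 1: P_i = rho*g*h/1e6 = 1038.2*9.81*2339.7/1e6 = 23.82924 MPa
Step 2: P_wf = P_i - mdot/PI = 23.82924 - 132.74/32.792 = 19.781 MPa
P_wf = 19.781 MPa


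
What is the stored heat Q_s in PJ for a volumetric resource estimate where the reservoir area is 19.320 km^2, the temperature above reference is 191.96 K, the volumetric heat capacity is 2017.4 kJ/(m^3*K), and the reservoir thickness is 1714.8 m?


Step 1: Vr = A*1e6*hr = 19.32*1e6*1714.8 = 3.312994e+10 m^3
Step 2: Q_s = Vr*rhoc*dT/1e12 = 3.312994e+10*2017.4*191.96/1e12 = 12830 PJ
Q_s = 12830 PJ


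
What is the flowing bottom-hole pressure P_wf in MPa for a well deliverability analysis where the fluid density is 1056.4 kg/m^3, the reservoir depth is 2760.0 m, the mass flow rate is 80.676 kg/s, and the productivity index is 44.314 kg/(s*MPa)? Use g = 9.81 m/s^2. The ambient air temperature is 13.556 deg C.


Step 1: P_i = rho*g*h/1e6 = 1056.4*9.81*2760.0/1e6 = 28.60266 MPa
Step 2: P_wf = P_i - mdot/PI = 28.60266 - 80.676/44.314 = 26.782 MPa
P_wf = 26.782 MPa


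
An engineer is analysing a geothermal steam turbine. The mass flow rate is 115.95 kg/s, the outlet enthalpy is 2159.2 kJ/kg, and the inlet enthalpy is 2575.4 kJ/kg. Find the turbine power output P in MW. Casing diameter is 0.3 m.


P = mdot * (h_in - h_out) / 1000
P = 115.95 * (2575.4 - 2159.2) / 1000
P = 48.258 MW


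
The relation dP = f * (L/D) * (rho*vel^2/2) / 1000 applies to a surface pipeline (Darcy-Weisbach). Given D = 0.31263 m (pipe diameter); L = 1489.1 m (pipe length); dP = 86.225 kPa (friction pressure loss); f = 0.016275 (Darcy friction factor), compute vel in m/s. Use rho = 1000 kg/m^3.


vel = sqrt(dP*1000*2*D / (f*L*rho))
vel = sqrt(86.225*1000*2*0.31263 / (0.016275*1489.1*1000))
vel = 1.4915 m/s


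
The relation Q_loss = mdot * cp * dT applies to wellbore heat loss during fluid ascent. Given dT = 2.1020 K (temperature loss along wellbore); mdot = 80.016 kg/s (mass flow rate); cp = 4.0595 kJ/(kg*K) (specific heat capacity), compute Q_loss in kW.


Q_loss = mdot * cp * dT
Q_loss = 80.016 * 4.0595 * 2.1020
Q_loss = 682.78 kW


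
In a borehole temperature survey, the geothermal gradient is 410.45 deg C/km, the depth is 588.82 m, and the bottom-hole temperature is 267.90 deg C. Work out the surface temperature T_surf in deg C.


T_surf = T_d - grad * d / 1000
T_surf = 267.90 - 410.45 * 588.82 / 1000
T_surf = 26.219 deg C


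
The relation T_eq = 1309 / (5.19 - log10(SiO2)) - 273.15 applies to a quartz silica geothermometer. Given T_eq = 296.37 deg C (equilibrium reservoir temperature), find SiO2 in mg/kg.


SiO2 = 10^(5.19 - 1309/(T_eq + 273.15))
SiO2 = 10^(5.19 - 1309/(296.37 + 273.15))
SiO2 = 779.06 mg/kg


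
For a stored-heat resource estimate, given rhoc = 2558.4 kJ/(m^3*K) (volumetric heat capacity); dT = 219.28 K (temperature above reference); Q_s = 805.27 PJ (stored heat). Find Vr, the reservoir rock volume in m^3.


Vr = Q_s * 1e12 / (rhoc * dT)
Vr = 805.27 * 1e12 / (2558.4 * 219.28)
Vr = 1.4354e+09 m^3


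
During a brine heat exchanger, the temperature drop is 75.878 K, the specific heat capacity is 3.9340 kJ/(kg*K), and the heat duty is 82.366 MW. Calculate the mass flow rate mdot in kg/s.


mdot = Q * 1000 / (cp * dT)
mdot = 82.366 * 1000 / (3.9340 * 75.878)
mdot = 275.93 kg/s


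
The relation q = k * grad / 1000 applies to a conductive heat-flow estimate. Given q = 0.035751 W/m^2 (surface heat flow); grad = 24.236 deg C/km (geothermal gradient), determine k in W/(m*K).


k = q * 1000 / grad
k = 0.035751 * 1000 / 24.236
k = 1.4751 W/(m*K)


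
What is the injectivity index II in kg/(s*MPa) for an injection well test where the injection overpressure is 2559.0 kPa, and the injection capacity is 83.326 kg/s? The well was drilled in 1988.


II = mdot * 1000 / dP
II = 83.326 * 1000 / 2559.0
II = 32.562 kg/(s*MPa)


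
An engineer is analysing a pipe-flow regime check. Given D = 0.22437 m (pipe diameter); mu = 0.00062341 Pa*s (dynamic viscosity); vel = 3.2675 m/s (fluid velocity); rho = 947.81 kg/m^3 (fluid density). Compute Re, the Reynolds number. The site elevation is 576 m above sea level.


Re = rho * vel * D / mu
Re = 947.81 * 3.2675 * 0.22437 / 0.00062341
Re = 1.1146e+06


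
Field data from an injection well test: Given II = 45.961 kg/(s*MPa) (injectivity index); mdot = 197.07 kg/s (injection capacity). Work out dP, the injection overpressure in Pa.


dP = mdot * 1000 / II
dP = 197.07 * 1000 / 45.961
dP = 4287.766 kPa
Convert: 4287.766 kPa * 1000.0 = 4.2878e+06 Pa
dP = 4.2878e+06 Pa


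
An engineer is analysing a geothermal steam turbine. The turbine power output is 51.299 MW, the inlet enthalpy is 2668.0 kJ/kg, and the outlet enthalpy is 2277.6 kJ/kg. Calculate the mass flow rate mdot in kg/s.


mdot = P * 1000 / (h_in - h_out)
mdot = 51.299 * 1000 / (2668.0 - 2277.6)
mdot = 131.40 kg/s


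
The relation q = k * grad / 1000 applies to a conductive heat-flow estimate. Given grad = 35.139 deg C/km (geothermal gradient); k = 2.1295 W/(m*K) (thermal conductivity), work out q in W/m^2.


q = k * grad / 1000
q = 2.1295 * 35.139 / 1000
q = 0.074829 W/m^2


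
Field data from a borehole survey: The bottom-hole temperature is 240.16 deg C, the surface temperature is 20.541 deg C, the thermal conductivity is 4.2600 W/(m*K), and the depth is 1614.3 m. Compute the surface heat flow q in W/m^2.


Step 1: grad = (T_d - T_surf)/d * 1000 = (240.16 - 20.541)/1614.3 * 1000 = 136.0460 deg C/km
Step 2: q = k * grad / 1000 = 4.26 * 136.0460 / 1000 = 0.57956 W/m^2
q = 0.57956 W/m^2


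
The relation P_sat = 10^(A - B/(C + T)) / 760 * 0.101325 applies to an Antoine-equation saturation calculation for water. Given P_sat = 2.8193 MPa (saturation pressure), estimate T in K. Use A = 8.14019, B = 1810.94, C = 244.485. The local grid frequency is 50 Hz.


T = B / (A - log10(P_sat * 760 / 0.101325)) - C
T = 1810.94 / (8.14019 - log10(2.8193 * 760 / 0.101325)) - 244.485
T = 230.2104 deg C
Convert to K: 230.2104 + 273.15 = 503.36 K
T = 503.36 K


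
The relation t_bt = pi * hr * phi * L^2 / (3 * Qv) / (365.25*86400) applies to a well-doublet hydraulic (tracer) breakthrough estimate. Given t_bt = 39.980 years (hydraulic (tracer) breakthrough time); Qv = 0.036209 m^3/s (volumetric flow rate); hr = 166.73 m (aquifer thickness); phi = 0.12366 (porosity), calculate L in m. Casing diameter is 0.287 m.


L = sqrt(t_bt*365.25*86400*3*Qv / (pi*hr*phi))
L = sqrt(39.980*365.25*86400*3*0.036209 / (pi*166.73*0.12366))
L = 1454.6 m


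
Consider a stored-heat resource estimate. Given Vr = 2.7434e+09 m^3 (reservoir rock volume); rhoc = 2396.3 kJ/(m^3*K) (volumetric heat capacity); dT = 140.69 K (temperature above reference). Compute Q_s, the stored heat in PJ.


Q_s = Vr * rhoc * dT / 1e12
Q_s = 2.7434e+09 * 2396.3 * 140.69 / 1e12
Q_s = 924.90 PJ


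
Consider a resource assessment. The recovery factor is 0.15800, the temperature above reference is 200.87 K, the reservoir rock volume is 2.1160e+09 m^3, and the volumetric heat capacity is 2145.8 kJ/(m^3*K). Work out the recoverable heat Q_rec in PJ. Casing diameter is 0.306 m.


Step 1: Q_s = Vr*rhoc*dT/1e12 = 2.1160e+09*2145.8*200.87/1e12 = 912.0528 PJ
Step 2: Q_rec = Q_s * RF = 912.0528 * 0.158 = 144.10 PJ
Q_rec = 144.10 PJ


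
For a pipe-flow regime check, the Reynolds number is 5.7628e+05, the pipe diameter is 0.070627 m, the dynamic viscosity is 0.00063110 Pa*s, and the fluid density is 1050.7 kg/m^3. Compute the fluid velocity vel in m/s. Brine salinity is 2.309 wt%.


vel = Re * mu / (rho * D)
vel = 5.7628e+05 * 0.00063110 / (1050.7 * 0.070627)
vel = 4.9010 m/s


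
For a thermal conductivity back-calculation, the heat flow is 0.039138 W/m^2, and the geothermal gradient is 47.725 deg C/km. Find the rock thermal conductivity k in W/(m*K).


k = q / (grad / 1000)
k = 0.039138 / (47.725 / 1000)
k = 0.82007 W/(m*K)


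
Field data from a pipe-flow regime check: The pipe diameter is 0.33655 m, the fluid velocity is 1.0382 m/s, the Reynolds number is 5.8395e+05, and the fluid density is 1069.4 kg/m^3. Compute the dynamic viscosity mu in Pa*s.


mu = rho * vel * D / Re
mu = 1069.4 * 1.0382 * 0.33655 / 5.8395e+05
mu = 0.00063987 Pa*s


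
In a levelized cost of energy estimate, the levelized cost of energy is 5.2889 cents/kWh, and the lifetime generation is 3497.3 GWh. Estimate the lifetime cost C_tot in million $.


C_tot = LCOE / 100 * E_tot
C_tot = 5.2889 / 100 * 3497.3
C_tot = 184.97 million $


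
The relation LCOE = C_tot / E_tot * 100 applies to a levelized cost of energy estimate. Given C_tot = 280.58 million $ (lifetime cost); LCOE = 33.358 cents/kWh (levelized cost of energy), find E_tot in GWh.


E_tot = C_tot / LCOE * 100
E_tot = 280.58 / 33.358 * 100
E_tot = 841.12 GWh


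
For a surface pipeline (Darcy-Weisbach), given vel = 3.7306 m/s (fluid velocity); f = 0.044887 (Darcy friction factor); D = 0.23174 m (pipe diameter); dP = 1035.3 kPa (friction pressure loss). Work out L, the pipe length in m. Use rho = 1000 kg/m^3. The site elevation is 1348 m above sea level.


L = dP*1000*D / (f*rho*vel^2/2)
L = 1035.3*1000*0.23174 / (0.044887*1000*3.7306^2/2)
L = 768.10 m


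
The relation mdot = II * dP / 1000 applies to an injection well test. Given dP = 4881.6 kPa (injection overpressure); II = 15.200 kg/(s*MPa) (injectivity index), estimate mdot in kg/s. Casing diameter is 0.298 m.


mdot = II * dP / 1000
mdot = 15.200 * 4881.6 / 1000
mdot = 74.200 kg/s


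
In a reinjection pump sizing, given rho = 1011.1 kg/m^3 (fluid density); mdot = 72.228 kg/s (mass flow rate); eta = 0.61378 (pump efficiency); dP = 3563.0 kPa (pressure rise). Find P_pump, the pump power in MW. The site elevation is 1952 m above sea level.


P_pump = mdot * dP / (rho * eta)
P_pump = 72.228 * 3563.0 / (1011.1 * 0.61378)
P_pump = 414.6814 kW
Convert: 414.6814 kW * 0.001 = 0.41468 MW
P_pump = 0.41468 MW


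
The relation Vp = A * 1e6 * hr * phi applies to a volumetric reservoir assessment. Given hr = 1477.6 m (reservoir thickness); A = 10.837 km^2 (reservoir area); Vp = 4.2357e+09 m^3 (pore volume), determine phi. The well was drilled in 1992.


phi = Vp / (A * 1e6 * hr)
phi = 4.2357e+09 / (10.837 * 1e6 * 1477.6)
phi = 0.26452


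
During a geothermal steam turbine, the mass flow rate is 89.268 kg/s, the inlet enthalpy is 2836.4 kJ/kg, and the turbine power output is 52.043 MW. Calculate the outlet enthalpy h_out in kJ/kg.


h_out = h_in - P * 1000 / mdot
h_out = 2836.4 - 52.043 * 1000 / 89.268
h_out = 2253.4 kJ/kg


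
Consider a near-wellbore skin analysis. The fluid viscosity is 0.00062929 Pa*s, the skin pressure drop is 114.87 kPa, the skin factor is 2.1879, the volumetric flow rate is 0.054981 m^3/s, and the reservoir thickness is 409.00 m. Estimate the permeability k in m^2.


k = S*q*mu / (2*pi*dP_s*1000*hr)
k = 2.1879*0.054981*0.00062929 / (2*pi*114.87*1000*409.00)
k = 2.5644e-13 m^2


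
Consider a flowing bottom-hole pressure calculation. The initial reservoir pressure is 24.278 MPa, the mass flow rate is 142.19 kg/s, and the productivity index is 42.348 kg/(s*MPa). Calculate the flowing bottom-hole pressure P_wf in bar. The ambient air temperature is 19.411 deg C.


P_wf = P_i - mdot / PI
P_wf = 24.278 - 142.19 / 42.348
P_wf = 20.92034 MPa
Convert: 20.92034 MPa * 10.0 = 209.20 bar
P_wf = 209.20 bar


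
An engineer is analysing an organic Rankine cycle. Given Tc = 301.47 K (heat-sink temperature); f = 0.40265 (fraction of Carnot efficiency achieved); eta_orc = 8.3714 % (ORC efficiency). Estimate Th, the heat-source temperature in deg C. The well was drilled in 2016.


Th = Tc / (1 - (eta_orc/100)/f)
Th = 301.47 / (1 - (8.3714/100)/0.40265)
Th = 380.5995 K
Convert to deg C: 380.5995 - 273.15 = 107.45 deg C
Th = 107.45 deg C


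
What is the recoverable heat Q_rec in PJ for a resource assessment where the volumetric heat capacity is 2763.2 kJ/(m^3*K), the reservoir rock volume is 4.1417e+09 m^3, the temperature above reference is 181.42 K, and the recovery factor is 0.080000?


Step 1: Q_s = Vr*rhoc*dT/1e12 = 4.1417e+09*2763.2*181.42/1e12 = 2076.233 PJ
Step 2: Q_rec = Q_s * RF = 2076.233 * 0.08 = 166.10 PJ
Q_rec = 166.10 PJ


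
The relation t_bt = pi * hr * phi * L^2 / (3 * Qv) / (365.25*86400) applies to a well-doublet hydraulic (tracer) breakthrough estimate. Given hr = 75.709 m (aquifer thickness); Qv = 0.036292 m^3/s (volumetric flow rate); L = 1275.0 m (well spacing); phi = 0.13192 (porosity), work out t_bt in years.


t_bt = pi * hr * phi * L^2 / (3 * Qv) / (365.25*86400)
t_bt = pi * 75.709 * 0.13192 * 1275.0^2 / (3 * 0.036292) / (365.25*86400)
t_bt = 14.845 years


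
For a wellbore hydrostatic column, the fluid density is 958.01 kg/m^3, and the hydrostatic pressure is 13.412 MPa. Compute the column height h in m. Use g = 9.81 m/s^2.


h = P * 1e6 / (g * rho)
h = 13.412 * 1e6 / (9.81 * 958.01)
h = 1427.1 m


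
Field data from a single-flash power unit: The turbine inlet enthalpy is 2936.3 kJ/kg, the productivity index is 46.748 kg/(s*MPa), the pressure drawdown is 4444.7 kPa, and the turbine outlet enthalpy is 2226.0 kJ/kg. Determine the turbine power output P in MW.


Step 1: mdot = PI * dP / 1000 = 46.748 * 4444.7 / 1000 = 207.7808 kg/s
Step 2: P = mdot*(h_in - h_out)/1000 = 207.7808*(2936.3 - 2226.0)/1000 = 147.59 MW
P = 147.59 MW


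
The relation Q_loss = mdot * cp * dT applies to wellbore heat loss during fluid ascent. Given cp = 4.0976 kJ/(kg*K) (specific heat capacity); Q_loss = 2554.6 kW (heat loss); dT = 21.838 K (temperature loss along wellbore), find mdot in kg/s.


mdot = Q_loss / (cp * dT)
mdot = 2554.6 / (4.0976 * 21.838)
mdot = 28.548 kg/s


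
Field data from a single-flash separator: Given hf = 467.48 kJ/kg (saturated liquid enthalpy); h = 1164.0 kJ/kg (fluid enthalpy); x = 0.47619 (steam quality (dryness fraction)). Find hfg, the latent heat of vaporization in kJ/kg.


hfg = (h - hf) / x
hfg = (1164.0 - 467.48) / 0.47619
hfg = 1462.7 kJ/kg


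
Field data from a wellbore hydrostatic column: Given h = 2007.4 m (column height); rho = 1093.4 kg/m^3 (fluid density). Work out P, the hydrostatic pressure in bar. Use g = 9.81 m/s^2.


P = rho * g * h / 1e6
P = 1093.4 * 9.81 * 2007.4 / 1e6
P = 21.53188 MPa
Convert: 21.53188 MPa * 10.0 = 215.32 bar
P = 215.32 bar


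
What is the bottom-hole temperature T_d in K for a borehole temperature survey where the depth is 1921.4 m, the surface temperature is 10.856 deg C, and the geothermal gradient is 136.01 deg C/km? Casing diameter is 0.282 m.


T_d = T_surf + grad * d / 1000
T_d = 10.856 + 136.01 * 1921.4 / 1000
T_d = 272.1856 deg C
Convert to K: 272.1856 + 273.15 = 545.34 K
T_d = 545.34 K


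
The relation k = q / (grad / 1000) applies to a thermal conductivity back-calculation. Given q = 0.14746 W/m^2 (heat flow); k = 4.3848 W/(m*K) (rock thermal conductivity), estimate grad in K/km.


grad = q / k * 1000
grad = 0.14746 / 4.3848 * 1000
grad = 33.62981 deg C/km
Convert: 33.62981 deg C/km * 1.0 = 33.630 K/km
grad = 33.630 K/km


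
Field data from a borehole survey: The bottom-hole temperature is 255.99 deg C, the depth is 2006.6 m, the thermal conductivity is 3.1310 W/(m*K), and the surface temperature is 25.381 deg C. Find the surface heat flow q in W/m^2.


Step 1: grad = (T_d - T_surf)/d * 1000 = (255.99 - 25.381)/2006.6 * 1000 = 114.9252 deg C/km
Step 2: q = k * grad / 1000 = 3.131 * 114.9252 / 1000 = 0.35983 W/m^2
q = 0.35983 W/m^2


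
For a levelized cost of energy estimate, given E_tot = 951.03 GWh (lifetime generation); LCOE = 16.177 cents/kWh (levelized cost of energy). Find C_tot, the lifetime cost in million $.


C_tot = LCOE / 100 * E_tot
C_tot = 16.177 / 100 * 951.03
C_tot = 153.85 million $


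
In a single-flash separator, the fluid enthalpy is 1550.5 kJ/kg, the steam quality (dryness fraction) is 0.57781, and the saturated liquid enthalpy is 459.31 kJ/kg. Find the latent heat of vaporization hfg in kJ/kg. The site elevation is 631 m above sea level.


hfg = (h - hf) / x
hfg = (1550.5 - 459.31) / 0.57781
hfg = 1888.5 kJ/kg


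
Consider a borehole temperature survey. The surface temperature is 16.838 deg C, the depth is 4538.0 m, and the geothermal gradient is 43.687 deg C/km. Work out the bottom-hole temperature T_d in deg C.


T_d = T_surf + grad * d / 1000
T_d = 16.838 + 43.687 * 4538.0 / 1000
T_d = 215.09 deg C


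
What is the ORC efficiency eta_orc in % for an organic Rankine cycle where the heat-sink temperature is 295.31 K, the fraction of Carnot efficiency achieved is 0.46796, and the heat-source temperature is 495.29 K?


eta_orc = (1 - Tc/Th) * f * 100
eta_orc = (1 - 295.31/495.29) * 0.46796 * 100
eta_orc = 18.895 %


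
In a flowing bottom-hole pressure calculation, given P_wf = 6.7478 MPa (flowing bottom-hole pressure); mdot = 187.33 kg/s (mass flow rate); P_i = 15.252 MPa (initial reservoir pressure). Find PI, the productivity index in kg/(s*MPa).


PI = mdot / (P_i - P_wf)
PI = 187.33 / (15.252 - 6.7478)
PI = 22.028 kg/(s*MPa)


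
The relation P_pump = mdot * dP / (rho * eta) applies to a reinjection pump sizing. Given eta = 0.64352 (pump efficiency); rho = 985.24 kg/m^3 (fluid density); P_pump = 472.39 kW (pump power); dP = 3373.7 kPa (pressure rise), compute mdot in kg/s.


mdot = P_pump * rho * eta / dP
mdot = 472.39 * 985.24 * 0.64352 / 3373.7
mdot = 88.777 kg/s


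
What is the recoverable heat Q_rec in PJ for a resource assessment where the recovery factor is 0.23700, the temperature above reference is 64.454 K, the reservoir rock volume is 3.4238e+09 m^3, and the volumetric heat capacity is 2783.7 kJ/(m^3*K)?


Step 1: Q_s = Vr*rhoc*dT/1e12 = 3.4238e+09*2783.7*64.454/1e12 = 614.3002 PJ
Step 2: Q_rec = Q_s * RF = 614.3002 * 0.237 = 145.59 PJ
Q_rec = 145.59 PJ


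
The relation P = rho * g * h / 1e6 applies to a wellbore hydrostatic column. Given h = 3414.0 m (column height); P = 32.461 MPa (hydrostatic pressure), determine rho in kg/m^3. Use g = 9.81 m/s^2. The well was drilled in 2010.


rho = P * 1e6 / (g * h)
rho = 32.461 * 1e6 / (9.81 * 3414.0)
rho = 969.24 kg/m^3


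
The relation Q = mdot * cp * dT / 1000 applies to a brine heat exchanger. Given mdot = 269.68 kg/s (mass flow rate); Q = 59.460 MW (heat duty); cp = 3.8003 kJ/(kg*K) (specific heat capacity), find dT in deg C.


dT = Q * 1000 / (mdot * cp)
dT = 59.460 * 1000 / (269.68 * 3.8003)
dT = 58.01740 K
Convert (temperature difference, 1 K = 1 deg C): 58.01740 K = 58.01740 deg C
dT = 58.017 deg C


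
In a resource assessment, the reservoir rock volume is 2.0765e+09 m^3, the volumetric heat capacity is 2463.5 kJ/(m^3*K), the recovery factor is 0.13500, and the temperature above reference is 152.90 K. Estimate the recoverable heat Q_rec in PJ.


Step 1: Q_s = Vr*rhoc*dT/1e12 = 2.0765e+09*2463.5*152.9/1e12 = 782.1535 PJ
Step 2: Q_rec = Q_s * RF = 782.1535 * 0.135 = 105.59 PJ
Q_rec = 105.59 PJ


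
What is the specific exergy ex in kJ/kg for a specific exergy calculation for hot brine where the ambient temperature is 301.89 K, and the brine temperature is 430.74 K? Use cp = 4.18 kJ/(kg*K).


ex = cp * ((T_b - T_0) - T_0 * ln(T_b/T_0))
ex = 4.18 * ((430.74 - 301.89) - 301.89 * ln(430.74/301.89))
ex = 90.061 kJ/kg


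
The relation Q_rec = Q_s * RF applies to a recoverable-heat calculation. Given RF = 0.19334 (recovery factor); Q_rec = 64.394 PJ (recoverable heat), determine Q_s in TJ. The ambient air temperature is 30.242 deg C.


Q_s = Q_rec / RF
Q_s = 64.394 / 0.19334
Q_s = 333.0609 PJ
Convert: 333.0609 PJ * 1000.0 = 3.3306e+05 TJ
Q_s = 3.3306e+05 TJ


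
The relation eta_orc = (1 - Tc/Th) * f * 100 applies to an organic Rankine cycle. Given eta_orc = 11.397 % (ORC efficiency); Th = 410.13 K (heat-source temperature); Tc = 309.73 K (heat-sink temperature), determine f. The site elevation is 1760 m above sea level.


f = (eta_orc/100) / (1 - Tc/Th)
f = (11.397/100) / (1 - 309.73/410.13)
f = 0.46556


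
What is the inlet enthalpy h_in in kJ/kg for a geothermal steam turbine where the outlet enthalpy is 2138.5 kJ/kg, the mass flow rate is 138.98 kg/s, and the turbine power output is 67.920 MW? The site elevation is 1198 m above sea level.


h_in = h_out + P * 1000 / mdot
h_in = 2138.5 + 67.920 * 1000 / 138.98
h_in = 2627.2 kJ/kg


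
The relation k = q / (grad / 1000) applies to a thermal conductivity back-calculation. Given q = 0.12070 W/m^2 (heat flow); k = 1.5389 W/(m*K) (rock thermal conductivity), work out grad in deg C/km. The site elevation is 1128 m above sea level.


grad = q / k * 1000
grad = 0.12070 / 1.5389 * 1000
grad = 78.433 deg C/km


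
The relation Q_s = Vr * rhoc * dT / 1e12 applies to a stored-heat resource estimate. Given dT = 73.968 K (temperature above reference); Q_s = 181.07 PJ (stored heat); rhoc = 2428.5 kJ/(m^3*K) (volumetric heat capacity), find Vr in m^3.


Vr = Q_s * 1e12 / (rhoc * dT)
Vr = 181.07 * 1e12 / (2428.5 * 73.968)
Vr = 1.0080e+09 m^3


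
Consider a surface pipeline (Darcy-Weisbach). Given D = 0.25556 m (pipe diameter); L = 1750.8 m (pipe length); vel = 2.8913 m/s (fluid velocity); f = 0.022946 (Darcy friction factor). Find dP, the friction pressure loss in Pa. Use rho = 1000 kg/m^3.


dP = f * (L/D) * (rho*vel^2/2) / 1000
dP = 0.022946 * (1750.8/0.25556) * (1000*2.8913^2/2) / 1000
dP = 657.0629 kPa
Convert: 657.0629 kPa * 1000.0 = 6.5706e+05 Pa
dP = 6.5706e+05 Pa


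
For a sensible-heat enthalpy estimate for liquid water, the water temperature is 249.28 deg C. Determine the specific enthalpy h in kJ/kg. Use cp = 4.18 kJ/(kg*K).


h = cp * T
h = 4.18 * 249.28
h = 1042.0 kJ/kg


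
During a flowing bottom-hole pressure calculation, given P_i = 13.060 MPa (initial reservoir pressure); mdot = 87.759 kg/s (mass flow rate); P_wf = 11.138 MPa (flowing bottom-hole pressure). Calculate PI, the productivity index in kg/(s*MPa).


PI = mdot / (P_i - P_wf)
PI = 87.759 / (13.060 - 11.138)
PI = 45.660 kg/(s*MPa)


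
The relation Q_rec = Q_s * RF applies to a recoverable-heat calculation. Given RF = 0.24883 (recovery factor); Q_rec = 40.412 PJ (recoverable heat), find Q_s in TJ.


Q_s = Q_rec / RF
Q_s = 40.412 / 0.24883
Q_s = 162.4081 PJ
Convert: 162.4081 PJ * 1000.0 = 1.6241e+05 TJ
Q_s = 1.6241e+05 TJ


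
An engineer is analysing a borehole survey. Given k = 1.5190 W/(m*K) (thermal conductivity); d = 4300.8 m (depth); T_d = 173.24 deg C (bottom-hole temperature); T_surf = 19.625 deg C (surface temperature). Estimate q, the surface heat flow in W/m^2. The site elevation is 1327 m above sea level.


Step 1: grad = (T_d - T_surf)/d * 1000 = (173.24 - 19.625)/4300.8 * 1000 = 35.71777 deg C/km
Step 2: q = k * grad / 1000 = 1.519 * 35.71777 / 1000 = 0.054255 W/m^2
q = 0.054255 W/m^2


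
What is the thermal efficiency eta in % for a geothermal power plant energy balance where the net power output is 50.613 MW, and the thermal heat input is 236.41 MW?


eta = W_net / Q_in * 100
eta = 50.613 / 236.41 * 100
eta = 21.409 %


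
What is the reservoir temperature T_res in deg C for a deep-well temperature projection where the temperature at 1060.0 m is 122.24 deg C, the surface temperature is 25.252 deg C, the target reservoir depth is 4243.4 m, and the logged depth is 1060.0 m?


Step 1: grad = (T_d1 - T_surf)/d1 * 1000 = (122.24 - 25.252)/1060.0 * 1000 = 91.49811 deg C/km
Step 2: T_res = T_surf + grad*d2/1000 = 25.252 + 91.49811*4243.4/1000 = 413.52 deg C
T_res = 413.52 deg C


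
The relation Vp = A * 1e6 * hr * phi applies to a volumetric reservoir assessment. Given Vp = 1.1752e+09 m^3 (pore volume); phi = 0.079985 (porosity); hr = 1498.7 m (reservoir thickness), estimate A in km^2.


A = Vp / (1e6 * hr * phi)
A = 1.1752e+09 / (1e6 * 1498.7 * 0.079985)
A = 9.8037 km^2


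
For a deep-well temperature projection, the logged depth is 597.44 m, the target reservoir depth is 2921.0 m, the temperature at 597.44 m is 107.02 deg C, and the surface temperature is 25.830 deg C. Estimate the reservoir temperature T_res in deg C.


Step 1: grad = (T_d1 - T_surf)/d1 * 1000 = (107.02 - 25.83)/597.44 * 1000 = 135.8965 deg C/km
Step 2: T_res = T_surf + grad*d2/1000 = 25.83 + 135.8965*2921.0/1000 = 422.78 deg C
T_res = 422.78 deg C


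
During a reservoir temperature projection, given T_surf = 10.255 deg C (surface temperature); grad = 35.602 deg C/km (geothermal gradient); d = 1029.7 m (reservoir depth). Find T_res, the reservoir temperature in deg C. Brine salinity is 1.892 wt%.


T_res = T_surf + grad * d / 1000
T_res = 10.255 + 35.602 * 1029.7 / 1000
T_res = 46.914 deg C


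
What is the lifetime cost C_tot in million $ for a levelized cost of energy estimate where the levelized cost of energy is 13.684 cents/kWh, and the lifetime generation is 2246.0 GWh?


C_tot = LCOE / 100 * E_tot
C_tot = 13.684 / 100 * 2246.0
C_tot = 307.34 million $


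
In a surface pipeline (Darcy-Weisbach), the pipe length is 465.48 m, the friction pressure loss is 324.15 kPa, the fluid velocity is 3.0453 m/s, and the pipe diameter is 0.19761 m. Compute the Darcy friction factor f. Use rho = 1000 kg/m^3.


f = dP*1000 / ((L/D)*(rho*vel^2/2))
f = 324.15*1000 / ((465.48/0.19761)*(1000*3.0453^2/2))
f = 0.029677


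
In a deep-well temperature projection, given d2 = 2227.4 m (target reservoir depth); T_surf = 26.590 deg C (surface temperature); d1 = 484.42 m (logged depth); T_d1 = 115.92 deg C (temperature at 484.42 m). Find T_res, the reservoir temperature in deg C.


Step 1: grad = (T_d1 - T_surf)/d1 * 1000 = (115.92 - 26.59)/484.42 * 1000 = 184.4061 deg C/km
Step 2: T_res = T_surf + grad*d2/1000 = 26.59 + 184.4061*2227.4/1000 = 437.34 deg C
T_res = 437.34 deg C


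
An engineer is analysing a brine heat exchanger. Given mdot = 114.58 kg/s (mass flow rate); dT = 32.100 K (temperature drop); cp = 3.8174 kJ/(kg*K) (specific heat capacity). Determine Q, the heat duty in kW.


Q = mdot * cp * dT / 1000
Q = 114.58 * 3.8174 * 32.100 / 1000
Q = 14.04047 MW
Convert: 14.04047 MW * 1000.0 = 14040 kW
Q = 14040 kW


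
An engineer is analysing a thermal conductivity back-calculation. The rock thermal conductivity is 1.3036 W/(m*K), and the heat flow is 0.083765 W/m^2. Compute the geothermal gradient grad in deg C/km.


grad = q / k * 1000
grad = 0.083765 / 1.3036 * 1000
grad = 64.257 deg C/km


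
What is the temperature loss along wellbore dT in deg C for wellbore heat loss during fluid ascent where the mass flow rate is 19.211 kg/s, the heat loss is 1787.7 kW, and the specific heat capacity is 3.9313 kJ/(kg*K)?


dT = Q_loss / (mdot * cp)
dT = 1787.7 / (19.211 * 3.9313)
dT = 23.67056 K
Convert (temperature difference, 1 K = 1 deg C): 23.67056 K = 23.67056 deg C
dT = 23.671 deg C


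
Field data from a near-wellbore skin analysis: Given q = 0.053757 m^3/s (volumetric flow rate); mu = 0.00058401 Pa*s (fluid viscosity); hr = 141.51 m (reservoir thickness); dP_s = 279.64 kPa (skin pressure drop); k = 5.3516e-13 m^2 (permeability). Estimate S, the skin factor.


S = dP_s * 1000 * 2*pi*k*hr / (q*mu)
S = 279.64 * 1000 * 2*pi*5.3516e-13*141.51 / (0.053757*0.00058401)
S = 4.2383


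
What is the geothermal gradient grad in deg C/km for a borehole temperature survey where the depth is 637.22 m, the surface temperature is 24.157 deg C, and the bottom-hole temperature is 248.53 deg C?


grad = (T_d - T_surf) / d * 1000
grad = (248.53 - 24.157) / 637.22 * 1000
grad = 352.11 deg C/km


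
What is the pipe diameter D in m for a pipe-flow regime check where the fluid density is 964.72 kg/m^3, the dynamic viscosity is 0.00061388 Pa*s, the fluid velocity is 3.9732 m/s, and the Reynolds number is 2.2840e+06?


D = Re * mu / (rho * vel)
D = 2.2840e+06 * 0.00061388 / (964.72 * 3.9732)
D = 0.36580 m


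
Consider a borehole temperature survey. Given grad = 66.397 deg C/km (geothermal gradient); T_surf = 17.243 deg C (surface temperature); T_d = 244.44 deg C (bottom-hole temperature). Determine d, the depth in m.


d = (T_d - T_surf) / grad * 1000
d = (244.44 - 17.243) / 66.397 * 1000
d = 3421.8 m


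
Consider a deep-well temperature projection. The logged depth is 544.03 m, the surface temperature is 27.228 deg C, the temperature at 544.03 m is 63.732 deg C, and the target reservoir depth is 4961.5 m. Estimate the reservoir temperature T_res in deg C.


Step 1: grad = (T_d1 - T_surf)/d1 * 1000 = (63.732 - 27.228)/544.03 * 1000 = 67.09924 deg C/km
Step 2: T_res = T_surf + grad*d2/1000 = 27.228 + 67.09924*4961.5/1000 = 360.14 deg C
T_res = 360.14 deg C


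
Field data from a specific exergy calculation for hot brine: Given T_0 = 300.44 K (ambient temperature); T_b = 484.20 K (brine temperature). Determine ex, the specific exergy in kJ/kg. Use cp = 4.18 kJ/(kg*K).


ex = cp * ((T_b - T_0) - T_0 * ln(T_b/T_0))
ex = 4.18 * ((484.20 - 300.44) - 300.44 * ln(484.20/300.44))
ex = 168.77 kJ/kg


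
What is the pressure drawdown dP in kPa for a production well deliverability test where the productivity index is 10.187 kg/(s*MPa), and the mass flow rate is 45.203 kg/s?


dP = mdot * 1000 / PI
dP = 45.203 * 1000 / 10.187
dP = 4437.3 kPa


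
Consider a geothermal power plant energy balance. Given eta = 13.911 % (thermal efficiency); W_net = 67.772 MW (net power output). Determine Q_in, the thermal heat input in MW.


Q_in = W_net / (eta / 100)
Q_in = 67.772 / (13.911 / 100)
Q_in = 487.18 MW


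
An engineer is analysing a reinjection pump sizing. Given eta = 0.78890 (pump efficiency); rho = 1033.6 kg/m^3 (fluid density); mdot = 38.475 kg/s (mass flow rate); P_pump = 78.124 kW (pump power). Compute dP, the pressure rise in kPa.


dP = P_pump * rho * eta / mdot
dP = 78.124 * 1033.6 * 0.78890 / 38.475
dP = 1655.7 kPa


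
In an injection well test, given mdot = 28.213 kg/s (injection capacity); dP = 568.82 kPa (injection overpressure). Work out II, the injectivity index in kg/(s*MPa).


II = mdot * 1000 / dP
II = 28.213 * 1000 / 568.82
II = 49.599 kg/(s*MPa)


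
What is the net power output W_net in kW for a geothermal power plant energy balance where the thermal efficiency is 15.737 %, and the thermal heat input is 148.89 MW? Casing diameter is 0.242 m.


W_net = eta / 100 * Q_in
W_net = 15.737 / 100 * 148.89
W_net = 23.43082 MW
Convert: 23.43082 MW * 1000.0 = 23431 kW
W_net = 23431 kW


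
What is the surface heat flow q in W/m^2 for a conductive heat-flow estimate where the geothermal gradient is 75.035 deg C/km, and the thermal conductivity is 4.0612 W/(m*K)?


q = k * grad / 1000
q = 4.0612 * 75.035 / 1000
q = 0.30473 W/m^2


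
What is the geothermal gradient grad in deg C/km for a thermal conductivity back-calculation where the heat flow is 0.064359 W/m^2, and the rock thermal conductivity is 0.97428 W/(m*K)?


grad = q / k * 1000
grad = 0.064359 / 0.97428 * 1000
grad = 66.058 deg C/km


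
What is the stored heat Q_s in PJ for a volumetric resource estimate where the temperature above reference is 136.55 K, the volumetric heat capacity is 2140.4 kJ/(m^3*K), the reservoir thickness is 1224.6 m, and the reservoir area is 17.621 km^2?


Step 1: Vr = A*1e6*hr = 17.621*1e6*1224.6 = 2.157868e+10 m^3
Step 2: Q_s = Vr*rhoc*dT/1e12 = 2.157868e+10*2140.4*136.55/1e12 = 6306.8 PJ
Q_s = 6306.8 PJ


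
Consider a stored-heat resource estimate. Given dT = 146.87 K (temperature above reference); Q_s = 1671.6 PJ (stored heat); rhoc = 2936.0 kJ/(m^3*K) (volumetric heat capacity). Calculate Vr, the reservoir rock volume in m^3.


Vr = Q_s * 1e12 / (rhoc * dT)
Vr = 1671.6 * 1e12 / (2936.0 * 146.87)
Vr = 3.8765e+09 m^3


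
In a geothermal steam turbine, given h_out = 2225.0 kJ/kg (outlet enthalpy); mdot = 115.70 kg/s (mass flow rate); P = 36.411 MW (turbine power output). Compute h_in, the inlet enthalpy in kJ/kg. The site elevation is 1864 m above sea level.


h_in = h_out + P * 1000 / mdot
h_in = 2225.0 + 36.411 * 1000 / 115.70
h_in = 2539.7 kJ/kg


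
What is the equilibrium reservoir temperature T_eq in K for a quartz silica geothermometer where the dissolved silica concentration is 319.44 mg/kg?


T_eq = 1309 / (5.19 - log10(SiO2)) - 273.15
T_eq = 1309 / (5.19 - log10(319.44)) - 273.15
T_eq = 214.2624 deg C
Convert to K: 214.2624 + 273.15 = 487.41 K
T_eq = 487.41 K


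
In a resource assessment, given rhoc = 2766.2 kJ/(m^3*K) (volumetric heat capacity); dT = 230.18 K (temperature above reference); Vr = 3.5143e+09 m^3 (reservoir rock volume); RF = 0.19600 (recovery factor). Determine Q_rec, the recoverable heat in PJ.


Step 1: Q_s = Vr*rhoc*dT/1e12 = 3.5143e+09*2766.2*230.18/1e12 = 2237.639 PJ
Step 2: Q_rec = Q_s * RF = 2237.639 * 0.196 = 438.58 PJ
Q_rec = 438.58 PJ


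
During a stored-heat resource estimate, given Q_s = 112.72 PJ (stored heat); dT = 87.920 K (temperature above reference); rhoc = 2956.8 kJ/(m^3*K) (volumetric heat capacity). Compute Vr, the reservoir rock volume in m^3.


Vr = Q_s * 1e12 / (rhoc * dT)
Vr = 112.72 * 1e12 / (2956.8 * 87.920)
Vr = 4.3360e+08 m^3


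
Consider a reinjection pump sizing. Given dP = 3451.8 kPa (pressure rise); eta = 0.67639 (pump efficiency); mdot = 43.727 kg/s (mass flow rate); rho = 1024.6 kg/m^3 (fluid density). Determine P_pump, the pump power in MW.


P_pump = mdot * dP / (rho * eta)
P_pump = 43.727 * 3451.8 / (1024.6 * 0.67639)
P_pump = 217.7929 kW
Convert: 217.7929 kW * 0.001 = 0.21779 MW
P_pump = 0.21779 MW


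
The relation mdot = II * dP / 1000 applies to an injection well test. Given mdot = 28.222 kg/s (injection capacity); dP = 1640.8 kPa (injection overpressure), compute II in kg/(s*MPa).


II = mdot * 1000 / dP
II = 28.222 * 1000 / 1640.8
II = 17.200 kg/(s*MPa)


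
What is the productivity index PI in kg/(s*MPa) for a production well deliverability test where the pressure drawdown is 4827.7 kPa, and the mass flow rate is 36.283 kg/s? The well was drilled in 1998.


PI = mdot * 1000 / dP
PI = 36.283 * 1000 / 4827.7
PI = 7.5156 kg/(s*MPa)


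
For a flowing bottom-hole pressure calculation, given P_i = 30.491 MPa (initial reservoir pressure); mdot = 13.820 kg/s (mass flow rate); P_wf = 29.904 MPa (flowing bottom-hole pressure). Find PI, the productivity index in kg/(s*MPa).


PI = mdot / (P_i - P_wf)
PI = 13.820 / (30.491 - 29.904)
PI = 23.543 kg/(s*MPa)


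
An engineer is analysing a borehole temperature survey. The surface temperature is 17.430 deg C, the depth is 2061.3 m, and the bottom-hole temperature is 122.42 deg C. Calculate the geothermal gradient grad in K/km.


grad = (T_d - T_surf) / d * 1000
grad = (122.42 - 17.430) / 2061.3 * 1000
grad = 50.93388 deg C/km
Convert: 50.93388 deg C/km * 1.0 = 50.934 K/km
grad = 50.934 K/km


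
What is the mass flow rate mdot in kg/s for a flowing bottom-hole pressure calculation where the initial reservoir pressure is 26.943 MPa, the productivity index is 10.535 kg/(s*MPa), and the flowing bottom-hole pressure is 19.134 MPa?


mdot = (P_i - P_wf) * PI
mdot = (26.943 - 19.134) * 10.535
mdot = 82.268 kg/s


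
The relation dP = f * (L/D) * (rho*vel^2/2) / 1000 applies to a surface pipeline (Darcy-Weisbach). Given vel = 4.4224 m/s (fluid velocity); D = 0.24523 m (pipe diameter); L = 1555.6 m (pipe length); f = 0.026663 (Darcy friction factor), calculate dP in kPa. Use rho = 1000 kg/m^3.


dP = f * (L/D) * (rho*vel^2/2) / 1000
dP = 0.026663 * (1555.6/0.24523) * (1000*4.4224^2/2) / 1000
dP = 1653.9 kPa


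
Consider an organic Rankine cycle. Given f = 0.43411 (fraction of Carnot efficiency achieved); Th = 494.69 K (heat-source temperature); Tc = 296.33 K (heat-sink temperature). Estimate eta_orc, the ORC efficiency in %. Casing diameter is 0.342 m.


eta_orc = (1 - Tc/Th) * f * 100
eta_orc = (1 - 296.33/494.69) * 0.43411 * 100
eta_orc = 17.407 %


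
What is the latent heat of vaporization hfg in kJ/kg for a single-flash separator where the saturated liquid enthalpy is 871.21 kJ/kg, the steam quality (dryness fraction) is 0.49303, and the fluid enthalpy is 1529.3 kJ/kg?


hfg = (h - hf) / x
hfg = (1529.3 - 871.21) / 0.49303
hfg = 1334.8 kJ/kg


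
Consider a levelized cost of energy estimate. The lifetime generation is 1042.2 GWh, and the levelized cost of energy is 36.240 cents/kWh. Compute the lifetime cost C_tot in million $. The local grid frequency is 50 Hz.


C_tot = LCOE / 100 * E_tot
C_tot = 36.240 / 100 * 1042.2
C_tot = 377.69 million $


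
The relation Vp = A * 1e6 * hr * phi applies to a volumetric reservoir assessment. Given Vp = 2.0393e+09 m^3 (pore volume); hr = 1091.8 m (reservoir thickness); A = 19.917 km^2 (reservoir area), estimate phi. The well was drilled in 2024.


phi = Vp / (A * 1e6 * hr)
phi = 2.0393e+09 / (19.917 * 1e6 * 1091.8)
phi = 0.093781


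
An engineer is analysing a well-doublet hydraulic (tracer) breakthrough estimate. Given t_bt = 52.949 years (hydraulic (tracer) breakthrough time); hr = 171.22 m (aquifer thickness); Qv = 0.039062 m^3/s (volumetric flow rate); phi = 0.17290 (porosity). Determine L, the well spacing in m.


L = sqrt(t_bt*365.25*86400*3*Qv / (pi*hr*phi))
L = sqrt(52.949*365.25*86400*3*0.039062 / (pi*171.22*0.17290))
L = 1451.0 m


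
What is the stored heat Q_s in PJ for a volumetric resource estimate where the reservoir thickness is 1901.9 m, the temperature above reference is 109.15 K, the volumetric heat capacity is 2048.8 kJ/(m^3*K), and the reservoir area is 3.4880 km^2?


Step 1: Vr = A*1e6*hr = 3.488*1e6*1901.9 = 6.633827e+09 m^3
Step 2: Q_s = Vr*rhoc*dT/1e12 = 6.633827e+09*2048.8*109.15/1e12 = 1483.5 PJ
Q_s = 1483.5 PJ


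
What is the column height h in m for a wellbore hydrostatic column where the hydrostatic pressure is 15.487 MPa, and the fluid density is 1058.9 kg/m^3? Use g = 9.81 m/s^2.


h = P * 1e6 / (g * rho)
h = 15.487 * 1e6 / (9.81 * 1058.9)
h = 1490.9 m
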